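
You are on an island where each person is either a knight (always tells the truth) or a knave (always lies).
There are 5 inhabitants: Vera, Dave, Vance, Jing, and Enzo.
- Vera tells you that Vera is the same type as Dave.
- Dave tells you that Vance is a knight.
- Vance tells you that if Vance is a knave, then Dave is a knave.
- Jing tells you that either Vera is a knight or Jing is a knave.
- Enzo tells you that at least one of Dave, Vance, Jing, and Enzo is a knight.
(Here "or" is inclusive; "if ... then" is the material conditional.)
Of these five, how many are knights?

The unique consistent assignment is Vera=knight, Dave=knight, Vance=knight, Jing=knight, Enzo=knight.
That has 5 knights.

5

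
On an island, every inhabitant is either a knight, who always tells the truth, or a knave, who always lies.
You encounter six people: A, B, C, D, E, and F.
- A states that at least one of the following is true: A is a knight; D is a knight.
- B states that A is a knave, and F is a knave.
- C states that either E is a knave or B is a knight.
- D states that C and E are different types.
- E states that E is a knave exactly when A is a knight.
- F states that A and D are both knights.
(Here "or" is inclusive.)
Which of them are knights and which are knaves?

A is a knave, and the claim "at least one of the following is true: A is a knight; D is a knight" is indeed false.
B (knight): "A is a knave, and F is a knave" — true. ✓
As a knight, C's statement "either E is a knave or B is a knight" should be true; it is.
D is a knave; "C and E are different types" is false, as required.
E (knight): "E is a knave exactly when A is a knight" — true. ✓
F (knave): "A and D are both knights" — false. ✓

Knights: B, C, and E. Knaves: A, D, and F.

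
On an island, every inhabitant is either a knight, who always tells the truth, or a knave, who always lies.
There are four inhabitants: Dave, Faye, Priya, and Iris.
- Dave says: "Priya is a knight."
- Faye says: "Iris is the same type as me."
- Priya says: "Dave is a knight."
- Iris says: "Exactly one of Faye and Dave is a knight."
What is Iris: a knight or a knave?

Iris is a knight.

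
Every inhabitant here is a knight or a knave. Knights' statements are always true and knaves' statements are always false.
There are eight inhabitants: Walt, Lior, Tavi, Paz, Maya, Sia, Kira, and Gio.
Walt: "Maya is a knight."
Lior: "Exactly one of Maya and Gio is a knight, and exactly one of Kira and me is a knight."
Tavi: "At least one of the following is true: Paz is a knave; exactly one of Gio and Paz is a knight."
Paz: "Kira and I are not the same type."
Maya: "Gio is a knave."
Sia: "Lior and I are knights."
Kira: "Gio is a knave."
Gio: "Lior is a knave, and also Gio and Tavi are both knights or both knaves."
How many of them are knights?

2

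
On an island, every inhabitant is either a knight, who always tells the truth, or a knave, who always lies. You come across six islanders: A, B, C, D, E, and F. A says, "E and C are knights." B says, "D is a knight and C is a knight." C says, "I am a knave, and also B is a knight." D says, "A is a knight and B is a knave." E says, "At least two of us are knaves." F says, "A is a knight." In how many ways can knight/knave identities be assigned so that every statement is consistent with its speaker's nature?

Consistent assignments:
  A=knave, B=knave, C=knave, D=knave, E=knight, F=knave

1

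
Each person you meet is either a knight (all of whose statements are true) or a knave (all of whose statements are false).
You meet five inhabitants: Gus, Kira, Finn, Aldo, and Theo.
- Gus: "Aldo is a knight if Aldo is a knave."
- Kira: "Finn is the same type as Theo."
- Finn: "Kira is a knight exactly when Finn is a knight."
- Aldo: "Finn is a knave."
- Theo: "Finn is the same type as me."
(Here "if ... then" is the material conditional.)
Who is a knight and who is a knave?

Gus is a knave, Kira is a knight, Finn is a knight, Aldo is a knave, and Theo is a knight.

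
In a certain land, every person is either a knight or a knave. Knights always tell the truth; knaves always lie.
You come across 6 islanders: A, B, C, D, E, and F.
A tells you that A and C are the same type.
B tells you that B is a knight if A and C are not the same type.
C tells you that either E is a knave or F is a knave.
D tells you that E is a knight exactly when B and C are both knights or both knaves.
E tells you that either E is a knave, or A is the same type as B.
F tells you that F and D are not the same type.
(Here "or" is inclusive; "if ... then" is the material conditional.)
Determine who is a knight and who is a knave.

A is a knave, B is a knave, C is a knight, D is a knave, E is a knight, and F is a knave.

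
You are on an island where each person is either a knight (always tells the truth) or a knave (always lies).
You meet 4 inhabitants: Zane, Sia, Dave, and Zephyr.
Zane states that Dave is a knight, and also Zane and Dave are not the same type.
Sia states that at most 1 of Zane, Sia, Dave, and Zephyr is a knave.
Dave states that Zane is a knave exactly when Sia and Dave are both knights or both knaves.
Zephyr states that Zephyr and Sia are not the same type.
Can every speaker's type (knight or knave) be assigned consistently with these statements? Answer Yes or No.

No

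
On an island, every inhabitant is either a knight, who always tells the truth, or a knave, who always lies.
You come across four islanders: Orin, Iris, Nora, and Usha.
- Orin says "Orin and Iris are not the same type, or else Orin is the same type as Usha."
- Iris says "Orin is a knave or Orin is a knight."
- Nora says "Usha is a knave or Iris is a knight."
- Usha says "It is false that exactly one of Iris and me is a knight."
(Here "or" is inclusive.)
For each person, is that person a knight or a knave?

As a knight, Orin's statement "Orin and Iris are not the same type, or else Orin is the same type as Usha" should be true; it is.
Iris (knight): "Orin is a knave or Orin is a knight" — true. ✓
Nora (knight): "Usha is a knave or Iris is a knight" — true. ✓
Usha is a knight, and the claim "it is false that exactly one of Iris and me is a knight" is indeed true.

Orin is a knight, Iris is a knight, Nora is a knight, and Usha is a knight.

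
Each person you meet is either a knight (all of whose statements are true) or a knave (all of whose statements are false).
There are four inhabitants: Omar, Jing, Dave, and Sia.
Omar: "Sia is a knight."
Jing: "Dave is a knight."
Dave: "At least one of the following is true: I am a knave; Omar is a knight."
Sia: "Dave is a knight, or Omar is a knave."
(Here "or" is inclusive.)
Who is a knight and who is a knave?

Suppose Omar is a knave. Then Omar's statement "Sia is a knight" would have to be false. Checking the 8 ways to assign the others, none is consistent with every speaker.
(For instance, with Jing=knight, Dave=knight, Sia=knight, Omar's claim "Sia is a knight" comes out true where it would need to be false.)
So Omar must be a knight, making "Sia is a knight" true. Taking Omar=knight, Jing=knight, Dave=knight, Sia=knight, each remaining statement checks out:
  Jing (knight): "Dave is a knight" — true. ✓
  Dave (knight): "at least one of the following is true: I am a knave; Omar is a knight" — true. ✓
  Sia (knight): "Dave is a knight, or Omar is a knave" — true. ✓
This is the unique consistent assignment.

Omar is a knight, Jing is a knight, Dave is a knight, and Sia is a knight.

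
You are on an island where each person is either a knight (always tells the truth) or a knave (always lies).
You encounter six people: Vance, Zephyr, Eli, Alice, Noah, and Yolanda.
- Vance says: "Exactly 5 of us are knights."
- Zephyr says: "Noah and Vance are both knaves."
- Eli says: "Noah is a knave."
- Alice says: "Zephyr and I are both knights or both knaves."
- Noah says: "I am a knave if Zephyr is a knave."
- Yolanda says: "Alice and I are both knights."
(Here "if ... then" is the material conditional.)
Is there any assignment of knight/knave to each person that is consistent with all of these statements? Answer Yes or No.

No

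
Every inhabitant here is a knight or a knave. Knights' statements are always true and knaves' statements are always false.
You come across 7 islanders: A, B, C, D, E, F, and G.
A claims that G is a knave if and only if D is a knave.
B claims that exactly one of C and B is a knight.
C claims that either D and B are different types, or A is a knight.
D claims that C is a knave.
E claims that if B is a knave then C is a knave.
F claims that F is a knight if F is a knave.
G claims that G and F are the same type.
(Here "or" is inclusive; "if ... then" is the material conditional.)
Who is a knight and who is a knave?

Knights: B, D, E, and F. Knaves: A, C, and G.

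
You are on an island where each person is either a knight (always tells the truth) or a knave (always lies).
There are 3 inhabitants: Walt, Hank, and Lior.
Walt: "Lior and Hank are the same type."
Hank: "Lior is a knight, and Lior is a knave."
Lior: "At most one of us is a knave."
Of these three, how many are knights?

1

The unique consistent assignment is Walt=knight, Hank=knave, Lior=knave.
That has 1 knight.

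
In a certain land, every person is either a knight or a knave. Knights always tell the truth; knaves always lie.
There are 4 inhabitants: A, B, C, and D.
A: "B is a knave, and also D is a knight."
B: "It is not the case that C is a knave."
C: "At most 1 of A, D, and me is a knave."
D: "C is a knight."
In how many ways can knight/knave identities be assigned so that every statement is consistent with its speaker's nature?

2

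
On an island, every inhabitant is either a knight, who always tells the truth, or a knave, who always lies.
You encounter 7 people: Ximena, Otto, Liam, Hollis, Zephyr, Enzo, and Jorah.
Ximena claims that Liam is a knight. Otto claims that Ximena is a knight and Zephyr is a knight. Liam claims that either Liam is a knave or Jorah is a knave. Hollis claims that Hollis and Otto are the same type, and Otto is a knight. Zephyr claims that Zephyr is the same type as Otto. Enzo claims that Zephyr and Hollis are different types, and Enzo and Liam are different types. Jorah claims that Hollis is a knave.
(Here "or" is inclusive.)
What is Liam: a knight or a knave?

Liam is a knight.

Consistent assignments: {Ximena=knight, Otto=knight, Liam=knight, Hollis=knight, Zephyr=knight, Enzo=knave, Jorah=knave}
In every consistent assignment, Liam is a knight.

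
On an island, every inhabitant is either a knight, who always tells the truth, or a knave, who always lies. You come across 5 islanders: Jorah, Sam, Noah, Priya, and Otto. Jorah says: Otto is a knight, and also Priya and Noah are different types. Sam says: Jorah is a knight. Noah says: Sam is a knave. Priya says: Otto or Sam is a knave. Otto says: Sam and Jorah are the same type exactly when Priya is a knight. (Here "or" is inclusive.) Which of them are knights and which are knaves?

As a knave, Jorah's statement "Otto is a knight, and also Priya and Noah are different types" should be false; it is.
Sam is a knave, so "Jorah is a knight" must be false — and it is.
Noah is a knight, and the claim "Sam is a knave" is indeed True.
Priya is a knight; "Otto or Sam is a knave" is True, as required.
Otto is a knight, and the claim "Sam and Jorah are the same type exactly when Priya is a knight" is indeed True.

Jorah is a knave, Sam is a knave, Noah is a knight, Priya is a knight, and Otto is a knight.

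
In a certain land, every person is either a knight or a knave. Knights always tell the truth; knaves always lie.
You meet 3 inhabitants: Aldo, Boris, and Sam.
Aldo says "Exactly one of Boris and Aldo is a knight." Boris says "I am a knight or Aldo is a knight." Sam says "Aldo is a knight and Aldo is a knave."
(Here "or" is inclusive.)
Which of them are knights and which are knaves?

Aldo (knave): "exactly one of Boris and Aldo is a knight" — false. ✓
Since Boris is a knave, "I am a knight or Aldo is a knight" needs to be false, which holds.
Sam is a knave, and the claim "Aldo is a knight and Aldo is a knave" is indeed false.

Aldo is a knave, Boris is a knave, and Sam is a knave.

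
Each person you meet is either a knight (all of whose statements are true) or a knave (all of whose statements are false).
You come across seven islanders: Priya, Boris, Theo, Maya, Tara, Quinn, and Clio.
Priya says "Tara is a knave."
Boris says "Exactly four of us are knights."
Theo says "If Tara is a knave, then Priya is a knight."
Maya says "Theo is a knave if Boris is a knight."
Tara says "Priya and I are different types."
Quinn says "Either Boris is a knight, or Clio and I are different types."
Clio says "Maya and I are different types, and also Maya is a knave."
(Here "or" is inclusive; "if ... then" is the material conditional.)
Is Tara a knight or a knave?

Tara is a knight.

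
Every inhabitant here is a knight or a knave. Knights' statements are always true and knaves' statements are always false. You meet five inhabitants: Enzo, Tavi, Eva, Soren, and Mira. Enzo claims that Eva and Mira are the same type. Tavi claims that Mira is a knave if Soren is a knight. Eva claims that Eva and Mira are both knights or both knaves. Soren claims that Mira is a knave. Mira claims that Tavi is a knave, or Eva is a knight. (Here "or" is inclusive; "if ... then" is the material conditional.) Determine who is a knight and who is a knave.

Enzo is a knight, Tavi is a knight, Eva is a knight, Soren is a knave, and Mira is a knight.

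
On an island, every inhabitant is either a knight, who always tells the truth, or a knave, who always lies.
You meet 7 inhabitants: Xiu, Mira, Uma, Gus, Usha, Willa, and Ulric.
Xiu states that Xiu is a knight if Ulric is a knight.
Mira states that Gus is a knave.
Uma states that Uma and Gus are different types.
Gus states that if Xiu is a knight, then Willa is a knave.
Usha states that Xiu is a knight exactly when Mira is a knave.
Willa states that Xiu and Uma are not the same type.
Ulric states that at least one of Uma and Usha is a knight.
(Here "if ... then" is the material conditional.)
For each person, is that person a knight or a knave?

Xiu is a knight, Mira is a knight, Uma is a knave, Gus is a knave, Usha is a knave, Willa is a knight, and Ulric is a knave.

Xiu is a knight, and the claim "Xiu is a knight if Ulric is a knight" is indeed true.
Mira is a knight; "Gus is a knave" is true, as required.
Uma is a knave; "Uma and Gus are different types" is False, as required.
Gus (knave): "if Xiu is a knight, then Willa is a knave" — False. ✓
Usha is a knave, so "Xiu is a knight exactly when Mira is a knave" must be False — and it is.
As a knight, Willa's statement "Xiu and Uma are not the same type" should be true; it is.
As a knave, Ulric's statement "at least one of Uma and Usha is a knight" should be False; it is.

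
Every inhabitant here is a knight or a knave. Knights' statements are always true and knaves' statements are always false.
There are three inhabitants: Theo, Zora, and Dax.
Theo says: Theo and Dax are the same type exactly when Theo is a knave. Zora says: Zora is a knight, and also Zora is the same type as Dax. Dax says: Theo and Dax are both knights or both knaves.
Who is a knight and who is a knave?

Theo is a knight, so "Theo and Dax are the same type exactly when Theo is a knave" must be True — and it is.
Zora is a knave, so "Zora is a knight, and also Zora is the same type as Dax" must be False — and it is.
Dax is a knave; "Theo and Dax are both knights or both knaves" is False, as required.

Knights: Theo. Knaves: Zora and Dax.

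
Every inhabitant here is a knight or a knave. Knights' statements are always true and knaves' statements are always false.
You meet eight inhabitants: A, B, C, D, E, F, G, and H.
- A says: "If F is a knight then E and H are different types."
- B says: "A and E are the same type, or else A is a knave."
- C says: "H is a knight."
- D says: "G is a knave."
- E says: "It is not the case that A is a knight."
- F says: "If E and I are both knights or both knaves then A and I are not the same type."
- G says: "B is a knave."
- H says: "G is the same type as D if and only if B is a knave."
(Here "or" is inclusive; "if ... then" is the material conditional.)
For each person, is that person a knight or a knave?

A is a knave, B is a knight, C is a knight, D is a knight, E is a knight, F is a knight, G is a knave, and H is a knight.

As a knave, A's statement "if F is a knight then E and H are different types" should be false; it is.
B is a knight, so "A and E are the same type, or else A is a knave" must be True — and it is.
As a knight, C's statement "H is a knight" should be True; it is.
D is a knight, so "G is a knave" must be True — and it is.
Since E is a knight, "it is not the case that A is a knight" needs to be True, which holds.
F is a knight, and the claim "if E and I are both knights or both knaves then A and I are not the same type" is indeed True.
G is a knave; "B is a knave" is false, as required.
H is a knight, so "G is the same type as D if and only if B is a knave" must be True — and it is.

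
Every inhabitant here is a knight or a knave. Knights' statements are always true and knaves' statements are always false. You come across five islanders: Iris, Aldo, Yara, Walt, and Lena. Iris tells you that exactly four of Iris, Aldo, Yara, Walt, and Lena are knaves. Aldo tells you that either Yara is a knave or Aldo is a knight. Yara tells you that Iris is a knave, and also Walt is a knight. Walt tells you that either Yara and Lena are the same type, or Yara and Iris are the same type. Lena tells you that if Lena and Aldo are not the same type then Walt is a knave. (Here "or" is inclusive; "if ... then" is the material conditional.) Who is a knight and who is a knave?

Iris (knave): "exactly four of Iris, Aldo, Yara, Walt, and Lena are knaves" — false. ✓
As a knight, Aldo's statement "either Yara is a knave or Aldo is a knight" should be True; it is.
Since Yara is a knight, "Iris is a knave, and also Walt is a knight" needs to be True, which holds.
Since Walt is a knight, "either Yara and Lena are the same type, or Yara and Iris are the same type" needs to be True, which holds.
Lena is a knight, and the claim "if Lena and Aldo are not the same type then Walt is a knave" is indeed True.

Knights: Aldo, Yara, Walt, and Lena. Knaves: Iris.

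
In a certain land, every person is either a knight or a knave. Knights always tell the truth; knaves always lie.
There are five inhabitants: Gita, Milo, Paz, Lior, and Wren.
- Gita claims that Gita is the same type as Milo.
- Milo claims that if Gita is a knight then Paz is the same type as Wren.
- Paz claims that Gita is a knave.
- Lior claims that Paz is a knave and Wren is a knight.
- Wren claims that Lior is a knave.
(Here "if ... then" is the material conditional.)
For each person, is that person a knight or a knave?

Gita is a knave, Milo is a knight, Paz is a knight, Lior is a knave, and Wren is a knight.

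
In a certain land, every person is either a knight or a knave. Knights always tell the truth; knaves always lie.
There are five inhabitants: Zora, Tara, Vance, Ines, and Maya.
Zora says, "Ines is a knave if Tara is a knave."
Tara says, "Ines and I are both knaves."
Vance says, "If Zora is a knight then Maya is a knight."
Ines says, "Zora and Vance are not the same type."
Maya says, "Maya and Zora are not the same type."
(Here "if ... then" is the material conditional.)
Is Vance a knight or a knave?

Vance is a knight.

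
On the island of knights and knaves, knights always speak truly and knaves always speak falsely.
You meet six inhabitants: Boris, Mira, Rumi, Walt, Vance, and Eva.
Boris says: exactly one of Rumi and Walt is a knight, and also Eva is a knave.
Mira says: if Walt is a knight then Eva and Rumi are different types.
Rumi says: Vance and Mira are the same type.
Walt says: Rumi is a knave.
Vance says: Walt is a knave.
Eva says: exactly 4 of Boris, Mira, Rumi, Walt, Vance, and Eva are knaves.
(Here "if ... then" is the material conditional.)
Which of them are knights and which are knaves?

Boris is a knight, so "exactly one of Rumi and Walt is a knight, and also Eva is a knave" must be true — and it is.
As a knight, Mira's statement "if Walt is a knight then Eva and Rumi are different types" should be true; it is.
Rumi is a knight; "Vance and Mira are the same type" is true, as required.
Walt (knave): "Rumi is a knave" — false. ✓
Vance is a knight, and the claim "Walt is a knave" is indeed true.
Eva is a knave; "exactly 4 of Boris, Mira, Rumi, Walt, Vance, and Eva are knaves" is false, as required.

Knights: Boris, Mira, Rumi, and Vance. Knaves: Walt and Eva.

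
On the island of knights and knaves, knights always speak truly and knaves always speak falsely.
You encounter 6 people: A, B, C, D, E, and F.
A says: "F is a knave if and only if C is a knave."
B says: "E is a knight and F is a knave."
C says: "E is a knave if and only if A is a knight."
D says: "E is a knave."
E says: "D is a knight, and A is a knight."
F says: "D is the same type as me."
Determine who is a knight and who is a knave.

As a knave, A's statement "F is a knave if and only if C is a knave" should be False; it is.
Since B is a knave, "E is a knight and F is a knave" needs to be False, which holds.
C is a knave, and the claim "E is a knave if and only if A is a knight" is indeed False.
D (knight): "E is a knave" — true. ✓
E is a knave, so "D is a knight, and A is a knight" must be False — and it is.
Since F is a knight, "D is the same type as me" needs to be true, which holds.

Knights: D and F. Knaves: A, B, C, and E.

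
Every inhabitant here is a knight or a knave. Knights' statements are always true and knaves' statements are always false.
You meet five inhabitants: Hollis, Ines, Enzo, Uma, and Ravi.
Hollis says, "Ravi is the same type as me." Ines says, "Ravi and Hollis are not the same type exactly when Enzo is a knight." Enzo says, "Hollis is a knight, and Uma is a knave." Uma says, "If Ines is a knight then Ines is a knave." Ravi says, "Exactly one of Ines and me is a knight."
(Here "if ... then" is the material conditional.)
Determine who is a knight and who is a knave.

Knights: Uma and Ravi. Knaves: Hollis, Ines, and Enzo.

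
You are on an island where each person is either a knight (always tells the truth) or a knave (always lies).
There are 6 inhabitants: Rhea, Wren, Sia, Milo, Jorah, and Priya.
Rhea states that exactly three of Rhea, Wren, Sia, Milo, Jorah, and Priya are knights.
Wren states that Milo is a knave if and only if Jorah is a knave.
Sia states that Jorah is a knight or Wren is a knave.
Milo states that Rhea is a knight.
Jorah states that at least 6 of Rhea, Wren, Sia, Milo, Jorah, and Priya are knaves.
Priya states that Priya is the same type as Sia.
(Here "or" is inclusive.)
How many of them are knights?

3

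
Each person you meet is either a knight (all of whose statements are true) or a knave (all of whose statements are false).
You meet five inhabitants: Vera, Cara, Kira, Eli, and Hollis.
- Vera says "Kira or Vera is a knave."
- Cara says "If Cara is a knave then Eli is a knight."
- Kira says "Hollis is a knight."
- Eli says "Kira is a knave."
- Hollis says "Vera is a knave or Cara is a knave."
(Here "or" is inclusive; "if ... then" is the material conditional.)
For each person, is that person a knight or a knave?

Knights: Vera, Cara, and Eli. Knaves: Kira and Hollis.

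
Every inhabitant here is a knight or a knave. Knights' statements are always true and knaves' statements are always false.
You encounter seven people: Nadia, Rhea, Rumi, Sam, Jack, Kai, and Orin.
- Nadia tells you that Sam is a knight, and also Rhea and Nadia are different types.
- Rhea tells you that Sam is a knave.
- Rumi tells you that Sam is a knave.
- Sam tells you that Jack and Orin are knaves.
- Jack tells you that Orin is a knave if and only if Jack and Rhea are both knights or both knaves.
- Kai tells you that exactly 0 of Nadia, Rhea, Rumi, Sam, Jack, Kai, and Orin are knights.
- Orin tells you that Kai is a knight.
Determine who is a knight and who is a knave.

Nadia is a knave, Rhea is a knight, Rumi is a knight, Sam is a knave, Jack is a knight, Kai is a knave, and Orin is a knave.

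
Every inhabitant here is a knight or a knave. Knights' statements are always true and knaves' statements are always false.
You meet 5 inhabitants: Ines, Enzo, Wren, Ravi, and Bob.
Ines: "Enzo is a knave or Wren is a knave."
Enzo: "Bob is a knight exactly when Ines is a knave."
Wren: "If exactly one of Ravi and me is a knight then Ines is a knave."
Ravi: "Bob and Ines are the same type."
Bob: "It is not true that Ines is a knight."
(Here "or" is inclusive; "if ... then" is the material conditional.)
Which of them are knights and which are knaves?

As a knave, Ines's statement "Enzo is a knave or Wren is a knave" should be false; it is.
As a knight, Enzo's statement "Bob is a knight exactly when Ines is a knave" should be True; it is.
Since Wren is a knight, "if exactly one of Ravi and me is a knight then Ines is a knave" needs to be True, which holds.
Ravi is a knave; "Bob and Ines are the same type" is false, as required.
Bob (knight): "it is not true that Ines is a knight" — True. ✓

Ines is a knave, Enzo is a knight, Wren is a knight, Ravi is a knave, and Bob is a knight.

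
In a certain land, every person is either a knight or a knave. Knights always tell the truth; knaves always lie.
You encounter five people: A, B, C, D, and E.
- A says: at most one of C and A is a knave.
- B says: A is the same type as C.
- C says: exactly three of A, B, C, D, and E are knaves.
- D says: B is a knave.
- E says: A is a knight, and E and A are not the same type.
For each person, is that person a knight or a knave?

A is a knave, B is a knight, C is a knave, D is a knave, and E is a knave.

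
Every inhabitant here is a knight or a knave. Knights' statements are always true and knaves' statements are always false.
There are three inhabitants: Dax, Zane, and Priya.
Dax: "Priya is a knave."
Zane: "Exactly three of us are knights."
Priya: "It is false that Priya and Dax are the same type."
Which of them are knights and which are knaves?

Dax is a knave; "Priya is a knave" is false, as required.
Zane is a knave, so "exactly three of us are knights" must be false — and it is.
Priya is a knight; "it is false that Priya and Dax are the same type" is true, as required.

Dax is a knave, Zane is a knave, and Priya is a knight.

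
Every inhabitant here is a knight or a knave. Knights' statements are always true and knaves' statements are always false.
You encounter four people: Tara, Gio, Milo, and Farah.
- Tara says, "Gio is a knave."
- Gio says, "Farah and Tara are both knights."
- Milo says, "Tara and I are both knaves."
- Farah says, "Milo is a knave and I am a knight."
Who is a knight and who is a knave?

Since Tara is a knight, "Gio is a knave" needs to be true, which holds.
Gio is a knave, so "Farah and Tara are both knights" must be False — and it is.
Milo is a knave, so "Tara and I are both knaves" must be False — and it is.
Farah is a knave; "Milo is a knave and I am a knight" is False, as required.

Tara is a knight, Gio is a knave, Milo is a knave, and Farah is a knave.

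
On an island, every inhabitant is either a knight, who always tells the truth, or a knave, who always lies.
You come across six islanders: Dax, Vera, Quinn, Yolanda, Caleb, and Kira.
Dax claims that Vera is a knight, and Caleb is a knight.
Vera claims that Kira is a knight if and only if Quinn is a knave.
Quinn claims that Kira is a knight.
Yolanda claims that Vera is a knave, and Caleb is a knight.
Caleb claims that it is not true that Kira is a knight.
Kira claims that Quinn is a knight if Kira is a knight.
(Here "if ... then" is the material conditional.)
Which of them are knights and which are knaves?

Since Dax is a knave, "Vera is a knight, and Caleb is a knight" needs to be false, which holds.
Vera is a knave, and the claim "Kira is a knight if and only if Quinn is a knave" is indeed false.
Quinn (knight): "Kira is a knight" — True. ✓
Yolanda is a knave; "Vera is a knave, and Caleb is a knight" is false, as required.
Caleb is a knave; "it is not true that Kira is a knight" is false, as required.
Kira is a knight, and the claim "Quinn is a knight if Kira is a knight" is indeed True.

Dax is a knave, Vera is a knave, Quinn is a knight, Yolanda is a knave, Caleb is a knave, and Kira is a knight.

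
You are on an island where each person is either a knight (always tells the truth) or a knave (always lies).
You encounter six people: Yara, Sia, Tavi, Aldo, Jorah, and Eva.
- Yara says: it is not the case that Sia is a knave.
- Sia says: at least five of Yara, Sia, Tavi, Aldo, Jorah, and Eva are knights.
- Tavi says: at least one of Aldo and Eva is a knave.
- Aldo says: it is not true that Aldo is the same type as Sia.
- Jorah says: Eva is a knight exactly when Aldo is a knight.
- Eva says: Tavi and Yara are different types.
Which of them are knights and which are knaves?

Yara is a knave, so "it is not the case that Sia is a knave" must be False — and it is.
Sia is a knave; "at least five of Yara, Sia, Tavi, Aldo, Jorah, and Eva are knights" is False, as required.
Tavi is a knight; "at least one of Aldo and Eva is a knave" is true, as required.
Aldo (knave): "it is not true that Aldo is the same type as Sia" — False. ✓
As a knave, Jorah's statement "Eva is a knight exactly when Aldo is a knight" should be False; it is.
Eva is a knight; "Tavi and Yara are different types" is true, as required.

Knights: Tavi and Eva. Knaves: Yara, Sia, Aldo, and Jorah.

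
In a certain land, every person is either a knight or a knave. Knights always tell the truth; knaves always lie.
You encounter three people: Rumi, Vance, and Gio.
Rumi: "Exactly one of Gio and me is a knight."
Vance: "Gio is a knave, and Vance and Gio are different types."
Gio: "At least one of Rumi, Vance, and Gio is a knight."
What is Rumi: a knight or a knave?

Rumi is a knave.

Consistent assignments: {Rumi=knave, Vance=knave, Gio=knave}
In every consistent assignment, Rumi is a knave.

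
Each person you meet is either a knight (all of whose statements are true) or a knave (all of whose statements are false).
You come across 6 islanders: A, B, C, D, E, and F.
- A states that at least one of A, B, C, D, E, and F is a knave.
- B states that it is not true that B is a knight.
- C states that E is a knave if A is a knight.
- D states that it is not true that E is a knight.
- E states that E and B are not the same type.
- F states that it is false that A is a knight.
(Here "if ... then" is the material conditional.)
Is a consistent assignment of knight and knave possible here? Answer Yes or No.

No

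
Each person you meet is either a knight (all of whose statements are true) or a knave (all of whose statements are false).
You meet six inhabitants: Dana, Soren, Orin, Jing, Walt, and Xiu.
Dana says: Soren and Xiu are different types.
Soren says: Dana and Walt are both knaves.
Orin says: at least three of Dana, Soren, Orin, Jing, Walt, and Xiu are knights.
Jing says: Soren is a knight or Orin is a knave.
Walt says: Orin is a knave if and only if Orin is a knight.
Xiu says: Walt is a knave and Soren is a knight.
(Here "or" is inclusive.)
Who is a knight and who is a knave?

Since Dana is a knave, "Soren and Xiu are different types" needs to be false, which holds.
Soren is a knight, so "Dana and Walt are both knaves" must be True — and it is.
Orin is a knight; "at least three of Dana, Soren, Orin, Jing, Walt, and Xiu are knights" is True, as required.
Jing is a knight, and the claim "Soren is a knight or Orin is a knave" is indeed True.
Walt is a knave; "Orin is a knave if and only if Orin is a knight" is false, as required.
As a knight, Xiu's statement "Walt is a knave and Soren is a knight" should be True; it is.

Knights: Soren, Orin, Jing, and Xiu. Knaves: Dana and Walt.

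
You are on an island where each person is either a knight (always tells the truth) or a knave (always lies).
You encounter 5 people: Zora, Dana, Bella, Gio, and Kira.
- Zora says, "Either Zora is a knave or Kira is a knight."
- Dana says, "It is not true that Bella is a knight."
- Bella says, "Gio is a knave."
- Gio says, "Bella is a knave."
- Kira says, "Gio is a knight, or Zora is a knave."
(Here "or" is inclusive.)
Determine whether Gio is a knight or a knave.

Consistent assignments: {Zora=knight, Dana=knight, Bella=knave, Gio=knight, Kira=knight}
In every consistent assignment, Gio is a knight.

Gio is a knight.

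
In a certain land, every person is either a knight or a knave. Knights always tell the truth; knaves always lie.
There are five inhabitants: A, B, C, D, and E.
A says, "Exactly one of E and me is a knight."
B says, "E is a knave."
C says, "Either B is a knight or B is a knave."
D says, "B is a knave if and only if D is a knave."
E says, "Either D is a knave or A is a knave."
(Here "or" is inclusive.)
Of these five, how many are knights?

4

The unique consistent assignment is A=knight, B=knight, C=knight, D=knight, E=knave.
That has 4 knights.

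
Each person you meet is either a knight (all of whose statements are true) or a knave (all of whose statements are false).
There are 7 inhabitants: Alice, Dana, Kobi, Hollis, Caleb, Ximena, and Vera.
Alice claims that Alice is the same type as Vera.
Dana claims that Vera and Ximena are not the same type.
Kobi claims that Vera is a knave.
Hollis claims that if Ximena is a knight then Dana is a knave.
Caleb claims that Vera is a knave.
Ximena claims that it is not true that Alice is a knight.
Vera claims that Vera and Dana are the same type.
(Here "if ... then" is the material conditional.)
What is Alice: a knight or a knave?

Alice is a knight.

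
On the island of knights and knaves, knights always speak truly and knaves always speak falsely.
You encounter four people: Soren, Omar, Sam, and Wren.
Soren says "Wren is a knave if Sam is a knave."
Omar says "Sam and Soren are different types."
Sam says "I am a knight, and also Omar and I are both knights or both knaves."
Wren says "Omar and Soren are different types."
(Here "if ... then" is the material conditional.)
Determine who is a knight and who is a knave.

Soren is a knight, Omar is a knight, Sam is a knave, and Wren is a knave.

As a knight, Soren's statement "Wren is a knave if Sam is a knave" should be True; it is.
Omar is a knight; "Sam and Soren are different types" is True, as required.
Since Sam is a knave, "I am a knight, and also Omar and I are both knights or both knaves" needs to be false, which holds.
Wren (knave): "Omar and Soren are different types" — false. ✓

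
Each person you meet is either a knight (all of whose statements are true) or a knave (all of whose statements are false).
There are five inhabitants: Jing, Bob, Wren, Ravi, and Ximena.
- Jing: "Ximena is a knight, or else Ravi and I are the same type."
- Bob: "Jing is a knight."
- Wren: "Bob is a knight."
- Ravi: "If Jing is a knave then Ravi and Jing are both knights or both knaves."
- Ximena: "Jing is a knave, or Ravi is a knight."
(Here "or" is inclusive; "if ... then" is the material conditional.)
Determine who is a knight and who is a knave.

Jing is a knight, Bob is a knight, Wren is a knight, Ravi is a knight, and Ximena is a knight.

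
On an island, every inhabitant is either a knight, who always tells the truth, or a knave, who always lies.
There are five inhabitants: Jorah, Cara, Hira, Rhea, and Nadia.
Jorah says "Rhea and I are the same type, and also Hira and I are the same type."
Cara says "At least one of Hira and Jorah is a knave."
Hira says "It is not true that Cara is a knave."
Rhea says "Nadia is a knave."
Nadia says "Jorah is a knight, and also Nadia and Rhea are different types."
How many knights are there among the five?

3

The unique consistent assignment is Jorah=knave, Cara=knight, Hira=knight, Rhea=knight, Nadia=knave.
That has 3 knights.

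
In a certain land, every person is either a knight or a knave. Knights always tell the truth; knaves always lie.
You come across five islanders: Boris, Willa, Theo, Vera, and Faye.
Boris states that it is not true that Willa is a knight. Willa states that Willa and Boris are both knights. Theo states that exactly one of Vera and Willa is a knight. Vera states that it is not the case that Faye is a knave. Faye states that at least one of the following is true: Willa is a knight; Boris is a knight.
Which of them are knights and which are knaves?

Boris is a knight, Willa is a knave, Theo is a knight, Vera is a knight, and Faye is a knight.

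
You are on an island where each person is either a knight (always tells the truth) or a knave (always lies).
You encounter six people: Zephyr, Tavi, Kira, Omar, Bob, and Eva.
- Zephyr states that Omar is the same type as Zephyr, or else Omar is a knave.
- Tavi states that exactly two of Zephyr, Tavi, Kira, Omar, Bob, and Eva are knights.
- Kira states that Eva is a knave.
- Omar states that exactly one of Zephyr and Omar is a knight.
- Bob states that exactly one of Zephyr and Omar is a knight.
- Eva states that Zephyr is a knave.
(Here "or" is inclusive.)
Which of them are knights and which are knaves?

Since Zephyr is a knave, "Omar is the same type as Zephyr, or else Omar is a knave" needs to be False, which holds.
Tavi (knave): "exactly two of Zephyr, Tavi, Kira, Omar, Bob, and Eva are knights" — False. ✓
Kira is a knave, and the claim "Eva is a knave" is indeed False.
Omar is a knight, and the claim "exactly one of Zephyr and Omar is a knight" is indeed True.
Bob is a knight; "exactly one of Zephyr and Omar is a knight" is True, as required.
Eva is a knight, and the claim "Zephyr is a knave" is indeed True.

Zephyr is a knave, Tavi is a knave, Kira is a knave, Omar is a knight, Bob is a knight, and Eva is a knight.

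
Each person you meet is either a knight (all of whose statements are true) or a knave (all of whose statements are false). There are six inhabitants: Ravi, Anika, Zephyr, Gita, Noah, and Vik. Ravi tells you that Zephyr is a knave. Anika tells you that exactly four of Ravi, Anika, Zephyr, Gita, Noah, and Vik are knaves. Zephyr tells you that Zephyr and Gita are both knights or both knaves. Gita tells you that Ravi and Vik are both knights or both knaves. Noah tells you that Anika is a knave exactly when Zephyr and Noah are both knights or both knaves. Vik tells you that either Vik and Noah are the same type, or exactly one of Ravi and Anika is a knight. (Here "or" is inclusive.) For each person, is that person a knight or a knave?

Ravi is a knave, Anika is a knave, Zephyr is a knight, Gita is a knight, Noah is a knight, and Vik is a knave.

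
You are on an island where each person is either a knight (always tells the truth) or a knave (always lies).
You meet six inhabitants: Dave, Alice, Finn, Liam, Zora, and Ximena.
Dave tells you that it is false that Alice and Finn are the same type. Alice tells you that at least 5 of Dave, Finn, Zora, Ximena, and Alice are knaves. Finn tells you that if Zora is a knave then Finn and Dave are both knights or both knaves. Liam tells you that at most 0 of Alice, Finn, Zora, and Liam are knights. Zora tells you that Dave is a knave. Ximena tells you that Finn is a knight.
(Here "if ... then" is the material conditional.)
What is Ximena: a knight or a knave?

Ximena is a knight.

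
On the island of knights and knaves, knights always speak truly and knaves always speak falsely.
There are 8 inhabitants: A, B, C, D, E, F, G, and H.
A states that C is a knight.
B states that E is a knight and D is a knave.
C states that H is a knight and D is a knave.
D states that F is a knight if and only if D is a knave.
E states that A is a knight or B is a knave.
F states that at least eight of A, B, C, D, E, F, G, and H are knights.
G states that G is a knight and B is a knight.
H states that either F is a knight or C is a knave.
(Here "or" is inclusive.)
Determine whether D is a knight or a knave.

Consistent assignments: {A=knave, B=knave, C=knave, D=knight, E=knight, F=knave, G=knave, H=knight}
In every consistent assignment, D is a knight.

D is a knight.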